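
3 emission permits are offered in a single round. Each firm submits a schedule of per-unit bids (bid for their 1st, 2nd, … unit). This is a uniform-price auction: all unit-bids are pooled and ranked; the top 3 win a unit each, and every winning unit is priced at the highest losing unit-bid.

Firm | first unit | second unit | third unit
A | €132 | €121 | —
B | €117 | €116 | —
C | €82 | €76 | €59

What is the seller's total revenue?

All unit-bids, highest first — top 3: 132 (A-1), 121 (A-2), 117 (B-1)
The (k+1)-th unit-bid is €116.
Allocation: A 2, B 1. Every unit priced at €116.
Revenue = 3 × 116 = €348.

Total revenue: €348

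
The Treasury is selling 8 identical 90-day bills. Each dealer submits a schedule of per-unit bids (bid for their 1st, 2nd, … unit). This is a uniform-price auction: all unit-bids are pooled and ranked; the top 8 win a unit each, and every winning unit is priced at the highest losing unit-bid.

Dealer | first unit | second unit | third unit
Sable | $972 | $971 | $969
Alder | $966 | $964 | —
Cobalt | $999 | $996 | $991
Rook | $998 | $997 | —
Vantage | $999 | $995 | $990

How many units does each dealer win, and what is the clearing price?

Pooled unit-bids ranked (top 8): 999 (Cobalt-1), 999 (Vantage-1), 998 (Rook-1), 997 (Rook-2), 996 (Cobalt-2), 995 (Vantage-2), 991 (Cobalt-3), 990 (Vantage-3)
The (k+1)-th unit-bid is $972.
Allocation: Cobalt 3, Rook 2, Vantage 3.

Cobalt 3, Rook 2, Vantage 3; clearing price $972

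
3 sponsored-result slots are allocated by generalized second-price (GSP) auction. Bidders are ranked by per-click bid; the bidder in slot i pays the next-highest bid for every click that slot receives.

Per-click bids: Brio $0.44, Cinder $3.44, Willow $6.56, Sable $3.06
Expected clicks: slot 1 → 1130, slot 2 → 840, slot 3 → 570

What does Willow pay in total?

Willow pays $3887.20

Sorting advertisers: $6.56 (Willow) > $3.44 (Cinder) > $3.06 (Sable) > $0.44 (Brio)
Willow holds slot 1 → pays next bid $3.44 × 1130 clicks = $3887.20.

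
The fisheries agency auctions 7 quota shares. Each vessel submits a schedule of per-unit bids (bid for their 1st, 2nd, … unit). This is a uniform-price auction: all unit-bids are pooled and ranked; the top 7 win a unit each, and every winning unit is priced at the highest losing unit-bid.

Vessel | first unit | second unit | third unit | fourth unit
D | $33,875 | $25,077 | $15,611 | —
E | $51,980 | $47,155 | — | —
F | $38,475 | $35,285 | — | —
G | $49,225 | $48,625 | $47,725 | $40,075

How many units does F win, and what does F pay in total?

Merging the schedules and taking the best 7: 51,980 (E-1), 49,225 (G-1), 48,625 (G-2), 47,725 (G-3), 47,155 (E-2), 40,075 (G-4), 38,475 (F-1)
The (k+1)-th unit-bid is $35,285.
F wins 1 unit(s) at $35,285 each.

F: 1 unit, pays $35,285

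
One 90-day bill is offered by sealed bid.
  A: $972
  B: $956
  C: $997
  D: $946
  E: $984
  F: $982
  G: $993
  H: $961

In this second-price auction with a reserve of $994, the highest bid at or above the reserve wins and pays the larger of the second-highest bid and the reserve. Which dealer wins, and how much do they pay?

C pays $994

Rule: the highest bid at or above the reserve wins and pays the larger of the second-highest bid and the reserve.
Bids ranked: 997 (C) > 993 (G) > 984 (E) > 982 (F) > 972 (A) > 961 (H) > …
C has the top bid at or above the reserve ($997).
Second-highest bid $993 is below the reserve $994, so the reserve binds → payment $994.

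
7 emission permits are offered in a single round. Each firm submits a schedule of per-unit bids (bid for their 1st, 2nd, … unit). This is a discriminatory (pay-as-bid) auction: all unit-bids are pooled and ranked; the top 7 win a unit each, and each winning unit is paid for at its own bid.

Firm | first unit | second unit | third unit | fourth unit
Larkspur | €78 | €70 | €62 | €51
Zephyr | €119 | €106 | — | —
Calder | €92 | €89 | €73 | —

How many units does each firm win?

Merging the schedules and taking the best 7: 119 (Zephyr-1), 106 (Zephyr-2), 92 (Calder-1), 89 (Calder-2), 78 (Larkspur-1), 73 (Calder-3), 70 (Larkspur-2)
Next rejected bid: €62 (not a price — pay-as-bid).
Allocation: Calder 3, Larkspur 2, Zephyr 2.

Calder 3, Larkspur 2, Zephyr 2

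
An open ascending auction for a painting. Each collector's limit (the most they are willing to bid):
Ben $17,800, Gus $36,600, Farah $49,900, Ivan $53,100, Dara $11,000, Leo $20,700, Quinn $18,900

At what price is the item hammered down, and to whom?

Ivan wins at $49,900

Limits in order: 53,100 (Ivan) > 49,900 (Farah) > 36,600 (Gus) > 20,700 (Leo) > 18,900 (Quinn) > 17,800 (Ben) > …
Farah is the last rival to drop out, at $49,900; Ivan remains and wins at that price.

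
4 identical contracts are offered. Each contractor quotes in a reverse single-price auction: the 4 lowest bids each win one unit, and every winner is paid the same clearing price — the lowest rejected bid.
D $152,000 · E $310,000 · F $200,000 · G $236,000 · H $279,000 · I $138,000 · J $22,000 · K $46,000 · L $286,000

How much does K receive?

Ordering the bids: 22,000 (J), 46,000 (K), 138,000 (I), 152,000 (D), 200,000 (F), 236,000 (G), …
Lowest 4: J, K, I, D.
Clearing price = lowest rejected bid = $200,000.
K wins → is paid $200,000.

K is paid $200,000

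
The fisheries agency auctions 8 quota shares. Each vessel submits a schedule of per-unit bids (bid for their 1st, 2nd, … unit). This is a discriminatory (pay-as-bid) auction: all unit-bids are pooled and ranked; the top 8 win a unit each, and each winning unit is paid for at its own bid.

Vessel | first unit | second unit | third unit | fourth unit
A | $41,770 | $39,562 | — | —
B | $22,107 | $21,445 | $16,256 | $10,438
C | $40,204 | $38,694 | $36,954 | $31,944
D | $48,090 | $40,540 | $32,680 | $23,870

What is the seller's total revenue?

Pooled unit-bids ranked (top 8): 48,090 (D-1), 41,770 (A-1), 40,540 (D-2), 40,204 (C-1), 39,562 (A-2), 38,694 (C-2), 36,954 (C-3), 32,680 (D-3)
Next rejected bid: $31,944 (not a price — pay-as-bid).
Each winning unit pays its own bid.
Revenue = 48,090 + 41,770 + 40,540 + 40,204 + 39,562 + 38,694 + 36,954 + 32,680 = $318,494.

Total revenue: $318,494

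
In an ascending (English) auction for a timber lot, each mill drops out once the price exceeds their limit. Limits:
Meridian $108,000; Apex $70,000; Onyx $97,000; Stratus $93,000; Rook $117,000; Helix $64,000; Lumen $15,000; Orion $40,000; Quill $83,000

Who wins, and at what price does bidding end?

Limits ranked: 117,000 (Rook) > 108,000 (Meridian) > 97,000 (Onyx) > 93,000 (Stratus) > 83,000 (Quill) > 70,000 (Apex) > …
Once the price passes $108,000, only Rook is left; the hammer falls at Meridian's limit of $108,000.

Rook wins at $108,000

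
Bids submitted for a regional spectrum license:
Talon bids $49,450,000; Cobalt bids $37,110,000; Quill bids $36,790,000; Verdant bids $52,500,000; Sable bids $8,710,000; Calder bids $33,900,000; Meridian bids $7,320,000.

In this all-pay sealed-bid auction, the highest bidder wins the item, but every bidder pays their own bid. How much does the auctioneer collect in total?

Total revenue: $225,780,000

Bids ranked: 52,500,000 (Verdant) > 49,450,000 (Talon) > 37,110,000 (Cobalt) > 36,790,000 (Quill) > 33,900,000 (Calder) > 8,710,000 (Sable) > …
Verdant wins with the top bid; all bids are sunk regardless.
Every bidder forfeits their bid regardless of winning.
Revenue = 49,450,000 + 37,110,000 + 36,790,000 + 52,500,000 + 8,710,000 + 33,900,000 + 7,320,000 = $225,780,000.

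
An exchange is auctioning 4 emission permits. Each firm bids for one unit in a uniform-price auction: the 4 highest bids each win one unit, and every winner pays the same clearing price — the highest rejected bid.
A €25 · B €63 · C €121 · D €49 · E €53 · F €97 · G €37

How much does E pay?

E pays €49

Sorting: 121 (C), 97 (F), 63 (B), 53 (E), 49 (D), 37 (G), …
Winners (4 units): C, F, B, E.
Clearing price = highest rejected bid = €49.
E wins → pays €49.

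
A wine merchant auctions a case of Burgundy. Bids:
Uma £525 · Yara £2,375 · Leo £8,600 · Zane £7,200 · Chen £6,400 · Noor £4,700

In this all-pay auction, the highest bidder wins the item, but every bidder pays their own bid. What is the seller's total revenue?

Total revenue: £29,800

Sorting bids: 8,600 (Leo) > 7,200 (Zane) > 6,400 (Chen) > 4,700 (Noor) > 2,375 (Yara) > 525 (Uma)
Leo wins with the top bid; all bids are sunk regardless.
Every bidder forfeits their bid regardless of winning.
Revenue = 525 + 2,375 + 8,600 + 7,200 + 6,400 + 4,700 = £29,800.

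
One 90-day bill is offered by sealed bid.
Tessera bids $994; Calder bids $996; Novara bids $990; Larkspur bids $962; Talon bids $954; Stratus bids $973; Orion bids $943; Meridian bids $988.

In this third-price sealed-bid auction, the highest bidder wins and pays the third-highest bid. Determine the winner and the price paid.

Bids ranked: 996 (Calder) > 994 (Tessera) > 990 (Novara) > 988 (Meridian) > 973 (Stratus) > 962 (Larkspur) > …
Calder wins; payment is bid #3 in the ranking = $990.

Calder pays $990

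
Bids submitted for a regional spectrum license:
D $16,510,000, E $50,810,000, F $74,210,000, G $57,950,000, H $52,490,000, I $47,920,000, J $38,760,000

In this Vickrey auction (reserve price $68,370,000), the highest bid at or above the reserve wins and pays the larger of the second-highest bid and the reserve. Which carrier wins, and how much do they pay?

F pays $68,370,000

Sorting bids: 74,210,000 (F) > 57,950,000 (G) > 52,490,000 (H) > 50,810,000 (E) > 47,920,000 (I) > 38,760,000 (J) > …
F has the top bid at or above the reserve ($74,210,000).
max(second-highest $57,950,000, reserve $68,370,000) = $68,370,000.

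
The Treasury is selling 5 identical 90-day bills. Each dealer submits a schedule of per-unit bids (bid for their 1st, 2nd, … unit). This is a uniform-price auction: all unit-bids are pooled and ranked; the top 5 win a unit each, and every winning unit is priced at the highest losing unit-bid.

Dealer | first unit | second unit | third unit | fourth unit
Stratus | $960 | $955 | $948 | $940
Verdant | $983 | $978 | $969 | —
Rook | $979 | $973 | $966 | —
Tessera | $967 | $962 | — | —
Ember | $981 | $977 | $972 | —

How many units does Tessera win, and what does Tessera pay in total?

Tessera: 0 units, pays $0

Pooled unit-bids ranked (top 5): 983 (Verdant-1), 981 (Ember-1), 979 (Rook-1), 978 (Verdant-2), 977 (Ember-2)
The (k+1)-th unit-bid is $973.
Tessera wins 0 unit(s) at $973 each.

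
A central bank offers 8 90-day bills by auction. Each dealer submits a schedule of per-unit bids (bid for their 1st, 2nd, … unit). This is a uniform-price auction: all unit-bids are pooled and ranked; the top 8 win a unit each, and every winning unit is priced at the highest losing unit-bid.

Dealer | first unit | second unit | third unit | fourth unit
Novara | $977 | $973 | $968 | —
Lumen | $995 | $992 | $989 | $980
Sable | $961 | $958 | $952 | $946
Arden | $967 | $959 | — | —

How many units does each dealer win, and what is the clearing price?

Arden 1, Lumen 4, Novara 3; clearing price $961

All unit-bids, highest first — top 8: 995 (Lumen-1), 992 (Lumen-2), 989 (Lumen-3), 980 (Lumen-4), 977 (Novara-1), 973 (Novara-2), 968 (Novara-3), 967 (Arden-1)
Highest rejected unit-bid = $961.
Allocation: Arden 1, Lumen 4, Novara 3.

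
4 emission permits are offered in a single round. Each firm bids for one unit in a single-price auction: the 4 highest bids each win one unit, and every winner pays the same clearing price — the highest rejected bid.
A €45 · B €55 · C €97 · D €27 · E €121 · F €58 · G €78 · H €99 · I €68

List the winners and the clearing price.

Bids ranked high→low: 121 (E), 99 (H), 97 (C), 78 (G), 68 (I), 58 (F), …
Winners (4 units): E, H, C, G.
First losing bid is I's €68, which sets the uniform price.

E, H, C, G; each pays €68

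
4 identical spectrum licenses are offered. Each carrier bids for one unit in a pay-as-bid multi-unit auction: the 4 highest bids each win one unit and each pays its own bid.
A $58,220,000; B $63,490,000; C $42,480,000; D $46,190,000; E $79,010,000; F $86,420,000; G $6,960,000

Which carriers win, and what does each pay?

Ordering the bids: 86,420,000 (F), 79,010,000 (E), 63,490,000 (B), 58,220,000 (A), 46,190,000 (D), 42,480,000 (C), …
Winners (4 units): F, E, B, A.
Each winner pays its own bid: F $86,420,000, E $79,010,000, B $63,490,000, A $58,220,000.

F $86,420,000, E $79,010,000, B $63,490,000, A $58,220,000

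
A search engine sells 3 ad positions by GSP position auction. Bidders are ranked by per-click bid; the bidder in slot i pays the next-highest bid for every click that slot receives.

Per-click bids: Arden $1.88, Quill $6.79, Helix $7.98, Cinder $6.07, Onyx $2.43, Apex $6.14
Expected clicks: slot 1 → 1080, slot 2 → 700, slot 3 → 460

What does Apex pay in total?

Per-click bids in order: $7.98 (Helix) > $6.79 (Quill) > $6.14 (Apex) > $6.07 (Cinder) > …
Apex holds slot 3 → pays next bid $6.07 × 460 clicks = $2792.20.

Apex pays $2792.20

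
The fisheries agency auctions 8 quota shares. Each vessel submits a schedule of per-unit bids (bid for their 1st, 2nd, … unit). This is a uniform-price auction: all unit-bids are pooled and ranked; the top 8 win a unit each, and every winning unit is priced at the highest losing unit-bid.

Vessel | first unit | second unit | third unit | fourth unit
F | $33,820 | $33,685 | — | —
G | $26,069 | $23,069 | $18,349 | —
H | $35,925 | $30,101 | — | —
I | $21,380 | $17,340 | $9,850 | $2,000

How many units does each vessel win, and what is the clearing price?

F 2, G 3, H 2, I 1; clearing price $17,340

Merging the schedules and taking the best 8: 35,925 (H-1), 33,820 (F-1), 33,685 (F-2), 30,101 (H-2), 26,069 (G-1), 23,069 (G-2), 21,380 (I-1), 18,349 (G-3)
The (k+1)-th unit-bid is $17,340.
Allocation: F 2, G 3, H 2, I 1.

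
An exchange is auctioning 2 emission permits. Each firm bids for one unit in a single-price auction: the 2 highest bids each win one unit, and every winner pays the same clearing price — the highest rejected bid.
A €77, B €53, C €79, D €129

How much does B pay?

B pays €0

Sorting: 129 (D), 79 (C), 77 (A), 53 (B)
The 2 highest are D, C.
Highest unsuccessful bid: €77 → clearing price.
B does not win → pays €0.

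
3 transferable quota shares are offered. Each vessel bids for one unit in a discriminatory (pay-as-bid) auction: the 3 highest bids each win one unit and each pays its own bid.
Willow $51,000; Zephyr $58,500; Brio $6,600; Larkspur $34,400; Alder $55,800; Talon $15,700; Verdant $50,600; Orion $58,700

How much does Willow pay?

Willow pays $0

Bids ranked high→low: 58,700 (Orion), 58,500 (Zephyr), 55,800 (Alder), 51,000 (Willow), 50,600 (Verdant), …
Top 3: Orion, Zephyr, Alder.
Willow does not win → $0.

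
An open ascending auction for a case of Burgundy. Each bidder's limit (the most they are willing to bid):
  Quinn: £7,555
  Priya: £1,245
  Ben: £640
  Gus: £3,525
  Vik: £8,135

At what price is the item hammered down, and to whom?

Rule: the price rises until one bidder remains; the winner pays the price at which the last rival dropped out.
Limits in order: 8,135 (Vik) > 7,555 (Quinn) > 3,525 (Gus) > 1,245 (Priya) > 640 (Ben)
Bidding ends when Quinn exits at £7,555; Vik takes it.

Vik wins at £7,555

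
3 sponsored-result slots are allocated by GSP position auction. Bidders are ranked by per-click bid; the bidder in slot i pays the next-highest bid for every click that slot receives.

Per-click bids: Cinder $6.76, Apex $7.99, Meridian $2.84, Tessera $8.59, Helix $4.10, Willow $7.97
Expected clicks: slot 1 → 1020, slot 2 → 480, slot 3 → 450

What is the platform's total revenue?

Ranked by bid: $8.59 (Tessera) > $7.99 (Apex) > $7.97 (Willow) > $6.76 (Cinder) > …
Slot 1: Tessera pays $7.99 × 1020 = $8149.80
Slot 2: Apex pays $7.97 × 480 = $3825.60
Slot 3: Willow pays $6.76 × 450 = $3042.00
Total = $15017.40

Total revenue: $15017.40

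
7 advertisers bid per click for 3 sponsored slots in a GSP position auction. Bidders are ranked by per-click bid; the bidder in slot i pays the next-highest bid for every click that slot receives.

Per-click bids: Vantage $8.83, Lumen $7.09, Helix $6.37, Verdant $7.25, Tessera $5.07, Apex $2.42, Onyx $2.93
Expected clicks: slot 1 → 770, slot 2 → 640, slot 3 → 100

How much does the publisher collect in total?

Total revenue: $10757.10

Sorting advertisers: $8.83 (Vantage) > $7.25 (Verdant) > $7.09 (Lumen) > $6.37 (Helix) > …
Slot 1: Vantage pays $7.25 × 770 = $5582.50
Slot 2: Verdant pays $7.09 × 640 = $4537.60
Slot 3: Lumen pays $6.37 × 100 = $637.00
Total = $10757.10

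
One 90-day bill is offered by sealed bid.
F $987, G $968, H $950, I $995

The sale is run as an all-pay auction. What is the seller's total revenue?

Total revenue: $3,900

Bids ranked: 995 (I) > 987 (F) > 968 (G) > 950 (H)
Every bidder forfeits their bid regardless of winning.
Revenue = 987 + 968 + 950 + 995 = $3,900.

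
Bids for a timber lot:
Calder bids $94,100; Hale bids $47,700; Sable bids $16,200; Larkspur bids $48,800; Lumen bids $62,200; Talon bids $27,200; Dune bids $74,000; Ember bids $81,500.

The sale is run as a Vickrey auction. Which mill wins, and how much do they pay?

Sorting bids: 94,100 (Calder) > 81,500 (Ember) > 74,000 (Dune) > 62,200 (Lumen) > 48,800 (Larkspur) > 47,700 (Hale) > …
Calder wins with the highest bid; price is set by the runner-up at $81,500.

Calder pays $81,500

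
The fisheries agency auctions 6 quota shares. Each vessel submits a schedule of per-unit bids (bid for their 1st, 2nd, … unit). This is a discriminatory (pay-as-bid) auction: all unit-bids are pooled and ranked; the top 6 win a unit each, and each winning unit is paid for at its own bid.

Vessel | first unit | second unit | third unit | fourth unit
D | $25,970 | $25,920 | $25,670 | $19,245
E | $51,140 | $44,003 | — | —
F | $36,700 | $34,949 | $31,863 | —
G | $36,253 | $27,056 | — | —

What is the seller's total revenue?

Merging the schedules and taking the best 6: 51,140 (E-1), 44,003 (E-2), 36,700 (F-1), 36,253 (G-1), 34,949 (F-2), 31,863 (F-3)
Next rejected bid: $27,056 (not a price — pay-as-bid).
Each winning unit pays its own bid.
Revenue = 51,140 + 44,003 + 36,700 + 36,253 + 34,949 + 31,863 = $234,908.

Total revenue: $234,908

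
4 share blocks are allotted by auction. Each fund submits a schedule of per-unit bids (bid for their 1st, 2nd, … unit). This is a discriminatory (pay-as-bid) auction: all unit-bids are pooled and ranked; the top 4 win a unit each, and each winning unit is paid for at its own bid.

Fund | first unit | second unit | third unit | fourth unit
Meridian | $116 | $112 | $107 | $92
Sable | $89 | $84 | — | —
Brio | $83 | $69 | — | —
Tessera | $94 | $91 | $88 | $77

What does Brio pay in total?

Merging the schedules and taking the best 4: 116 (Meridian-1), 112 (Meridian-2), 107 (Meridian-3), 94 (Tessera-1)
Next rejected bid: $92 (not a price — pay-as-bid).
Brio wins no units.

Brio pays $0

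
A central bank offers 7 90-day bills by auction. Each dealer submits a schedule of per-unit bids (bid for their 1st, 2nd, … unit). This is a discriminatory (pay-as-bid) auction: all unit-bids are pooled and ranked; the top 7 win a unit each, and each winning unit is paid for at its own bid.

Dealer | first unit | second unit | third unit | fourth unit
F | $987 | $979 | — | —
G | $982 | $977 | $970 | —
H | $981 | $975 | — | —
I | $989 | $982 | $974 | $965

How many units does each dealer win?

All unit-bids, highest first — top 7: 989 (I-1), 987 (F-1), 982 (G-1), 982 (I-2), 981 (H-1), 979 (F-2), 977 (G-2)
Next rejected bid: $975 (not a price — pay-as-bid).
Allocation: F 2, G 2, H 1, I 2.

F 2, G 2, H 1, I 2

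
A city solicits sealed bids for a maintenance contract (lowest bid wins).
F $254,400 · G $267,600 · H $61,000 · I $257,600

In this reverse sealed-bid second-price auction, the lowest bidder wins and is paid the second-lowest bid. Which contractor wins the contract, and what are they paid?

H is paid $254,400

Reverse sealed-bid second-price auction: the lowest bidder wins and is paid the second-lowest bid.
Sorting bids: 61,000 (H) < 254,400 (F) < 257,600 (I) < 267,600 (G)
H wins with the lowest bid; price is set by the runner-up at $254,400.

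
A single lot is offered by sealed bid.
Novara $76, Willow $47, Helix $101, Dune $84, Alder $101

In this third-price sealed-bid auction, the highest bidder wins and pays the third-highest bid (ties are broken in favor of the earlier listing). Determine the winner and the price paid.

Bids in order: 101 (Helix) > 101 (Alder) > 84 (Dune) > 76 (Novara) > 47 (Willow)
Helix and Alder tie at $101; tie-break gives it to Helix.
Helix is highest; pays the third-highest bid, $84.

Helix pays $84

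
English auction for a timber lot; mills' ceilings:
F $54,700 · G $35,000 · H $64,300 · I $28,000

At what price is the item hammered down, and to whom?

H wins at $54,700

Sorting limits: 64,300 (H) > 54,700 (F) > 35,000 (G) > 28,000 (I)
Bidding ends when F exits at $54,700; H takes it.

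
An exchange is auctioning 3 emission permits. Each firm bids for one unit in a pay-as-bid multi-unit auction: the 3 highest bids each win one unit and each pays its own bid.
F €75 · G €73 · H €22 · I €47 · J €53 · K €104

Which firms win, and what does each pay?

K €104, F €75, G €73

Bids ranked high→low: 104 (K), 75 (F), 73 (G), 53 (J), 47 (I), …
Top 3: K, F, G.
Each winner pays its own bid: K €104, F €75, G €73.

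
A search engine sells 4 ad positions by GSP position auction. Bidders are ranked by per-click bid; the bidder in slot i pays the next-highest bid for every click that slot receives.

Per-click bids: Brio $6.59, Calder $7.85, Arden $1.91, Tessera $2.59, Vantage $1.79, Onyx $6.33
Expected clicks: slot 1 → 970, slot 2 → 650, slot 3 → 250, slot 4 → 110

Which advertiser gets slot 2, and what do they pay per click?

Per-click bids in order: $7.85 (Calder) > $6.59 (Brio) > $6.33 (Onyx) > $2.59 (Tessera) > $1.91 (Arden) > …
Slot 2 goes to the second-ranked bidder, Brio, who pays the next bid down: $6.33/click.

Brio; $6.33 per click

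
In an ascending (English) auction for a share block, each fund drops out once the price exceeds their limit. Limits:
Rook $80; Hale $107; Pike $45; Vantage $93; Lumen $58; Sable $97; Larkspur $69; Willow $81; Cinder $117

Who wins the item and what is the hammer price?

Sorting limits: 117 (Cinder) > 107 (Hale) > 97 (Sable) > 93 (Vantage) > 81 (Willow) > 80 (Rook) > …
Hale is the last rival to drop out, at $107; Cinder remains and wins at that price.

Cinder wins at $107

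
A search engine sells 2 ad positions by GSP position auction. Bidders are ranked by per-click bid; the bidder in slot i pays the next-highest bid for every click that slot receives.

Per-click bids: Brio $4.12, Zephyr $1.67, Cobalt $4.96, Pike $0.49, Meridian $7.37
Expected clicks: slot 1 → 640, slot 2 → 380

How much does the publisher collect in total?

Per-click bids in order: $7.37 (Meridian) > $4.96 (Cobalt) > $4.12 (Brio) > …
Slot 1: Meridian pays $4.96 × 640 = $3174.40
Slot 2: Cobalt pays $4.12 × 380 = $1565.60
Total = $4740.00

Total revenue: $4740.00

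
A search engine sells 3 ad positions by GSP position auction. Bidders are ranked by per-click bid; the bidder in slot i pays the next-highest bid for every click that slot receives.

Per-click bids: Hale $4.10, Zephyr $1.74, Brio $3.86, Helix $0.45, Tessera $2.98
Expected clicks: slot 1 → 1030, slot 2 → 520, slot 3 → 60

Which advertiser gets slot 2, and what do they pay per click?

Brio; $2.98 per click

Ranked by bid: $4.10 (Hale) > $3.86 (Brio) > $2.98 (Tessera) > $1.74 (Zephyr) > …
Slot 2 goes to the second-ranked bidder, Brio, who pays the next bid down: $2.98/click.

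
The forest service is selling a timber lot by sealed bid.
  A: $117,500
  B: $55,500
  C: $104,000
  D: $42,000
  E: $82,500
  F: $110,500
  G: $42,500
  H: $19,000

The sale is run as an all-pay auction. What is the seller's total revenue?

Bids in order: 117,500 (A) > 110,500 (F) > 104,000 (C) > 82,500 (E) > 55,500 (B) > 42,500 (G) > …
A wins with the top bid; all bids are sunk regardless.
Every bidder forfeits their bid regardless of winning.
Revenue = 117,500 + 55,500 + 104,000 + 42,000 + 82,500 + 110,500 + 42,500 + 19,000 = $573,500.

Total revenue: $573,500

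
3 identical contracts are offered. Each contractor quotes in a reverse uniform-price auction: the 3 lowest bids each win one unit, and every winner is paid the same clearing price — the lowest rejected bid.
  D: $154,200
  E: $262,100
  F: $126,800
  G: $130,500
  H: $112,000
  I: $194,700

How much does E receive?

E is paid $0

Ordering the bids: 112,000 (H), 126,800 (F), 130,500 (G), 154,200 (D), 194,700 (I), …
Lowest 3: H, F, G.
Lowest unsuccessful bid: $154,200 → clearing price.
E does not win → is paid $0.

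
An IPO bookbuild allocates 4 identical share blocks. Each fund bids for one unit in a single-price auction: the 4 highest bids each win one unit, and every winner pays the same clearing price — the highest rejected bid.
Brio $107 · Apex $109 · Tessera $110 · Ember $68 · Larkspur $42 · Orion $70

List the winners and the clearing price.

Sorting: 110 (Tessera), 109 (Apex), 107 (Brio), 70 (Orion), 68 (Ember), 42 (Larkspur)
The 4 highest are Tessera, Apex, Brio, Orion.
Highest unsuccessful bid: $68 → clearing price.

Tessera, Apex, Brio, Orion; each pays $68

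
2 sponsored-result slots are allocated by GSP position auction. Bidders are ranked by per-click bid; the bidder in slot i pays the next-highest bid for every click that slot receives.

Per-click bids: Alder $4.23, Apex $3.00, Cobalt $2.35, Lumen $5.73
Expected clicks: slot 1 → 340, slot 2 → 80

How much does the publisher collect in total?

Sorting advertisers: $5.73 (Lumen) > $4.23 (Alder) > $3.00 (Apex) > …
Slot 1: Lumen pays $4.23 × 340 = $1438.20
Slot 2: Alder pays $3.00 × 80 = $240.00
Total = $1678.20

Total revenue: $1678.20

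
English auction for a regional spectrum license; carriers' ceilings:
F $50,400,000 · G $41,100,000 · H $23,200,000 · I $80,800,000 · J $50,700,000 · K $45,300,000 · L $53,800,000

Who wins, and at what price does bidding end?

Rule: the price rises until one bidder remains; the winner pays the price at which the last rival dropped out.
Limits in order: 80,800,000 (I) > 53,800,000 (L) > 50,700,000 (J) > 50,400,000 (F) > 45,300,000 (K) > 41,100,000 (G) > …
Once the price passes $53,800,000, only I is left; the hammer falls at L's limit of $53,800,000.

I wins at $53,800,000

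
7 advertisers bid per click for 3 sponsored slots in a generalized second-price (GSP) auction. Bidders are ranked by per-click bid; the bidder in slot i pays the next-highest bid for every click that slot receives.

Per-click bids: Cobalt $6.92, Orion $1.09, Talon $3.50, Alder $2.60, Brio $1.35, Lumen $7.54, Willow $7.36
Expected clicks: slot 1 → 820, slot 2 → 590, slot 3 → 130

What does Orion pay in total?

Orion pays $0.00

Sorting advertisers: $7.54 (Lumen) > $7.36 (Willow) > $6.92 (Cobalt) > $3.50 (Talon) > …
Orion ranks below slot 3 → no slot, pays nothing.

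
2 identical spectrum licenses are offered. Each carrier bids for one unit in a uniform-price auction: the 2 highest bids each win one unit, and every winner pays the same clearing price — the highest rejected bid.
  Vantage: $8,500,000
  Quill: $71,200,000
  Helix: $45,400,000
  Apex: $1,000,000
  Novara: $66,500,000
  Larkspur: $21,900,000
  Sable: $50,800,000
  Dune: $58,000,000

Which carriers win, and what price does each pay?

Quill, Novara; each pays $58,000,000

Bids ranked high→low: 71,200,000 (Quill), 66,500,000 (Novara), 58,000,000 (Dune), 50,800,000 (Sable), …
Top 2: Quill, Novara.
Clearing price = highest rejected bid = $58,000,000.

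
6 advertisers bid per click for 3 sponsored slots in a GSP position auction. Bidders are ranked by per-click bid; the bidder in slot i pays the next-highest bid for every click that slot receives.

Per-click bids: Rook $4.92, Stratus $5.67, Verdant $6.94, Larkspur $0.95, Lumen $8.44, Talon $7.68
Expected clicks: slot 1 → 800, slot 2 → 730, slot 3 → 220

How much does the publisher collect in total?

Total revenue: $12457.60

Sorting advertisers: $8.44 (Lumen) > $7.68 (Talon) > $6.94 (Verdant) > $5.67 (Stratus) > …
Slot 1: Lumen pays $7.68 × 800 = $6144.00
Slot 2: Talon pays $6.94 × 730 = $5066.20
Slot 3: Verdant pays $5.67 × 220 = $1247.40
Total = $12457.60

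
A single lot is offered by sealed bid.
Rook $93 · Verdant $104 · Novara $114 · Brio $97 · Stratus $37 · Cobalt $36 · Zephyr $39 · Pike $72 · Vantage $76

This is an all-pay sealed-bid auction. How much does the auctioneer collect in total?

Bids in order: 114 (Novara) > 104 (Verdant) > 97 (Brio) > 93 (Rook) > 76 (Vantage) > 72 (Pike) > …
Novara wins with the top bid; all bids are sunk regardless.
Every bidder forfeits their bid regardless of winning.
Revenue = 93 + 104 + 114 + 97 + 37 + 36 + 39 + 72 + 76 = $668.

Total revenue: $668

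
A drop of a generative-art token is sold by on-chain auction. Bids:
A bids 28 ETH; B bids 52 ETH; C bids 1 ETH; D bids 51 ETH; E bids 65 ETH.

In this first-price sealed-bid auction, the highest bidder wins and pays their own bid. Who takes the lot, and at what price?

Rule: the highest bidder wins and pays their own bid.
Sorting bids: 65 (E) > 52 (B) > 51 (D) > 28 (A) > 1 (C)
E is highest → pays own bid, 65 ETH.

E pays 65 ETH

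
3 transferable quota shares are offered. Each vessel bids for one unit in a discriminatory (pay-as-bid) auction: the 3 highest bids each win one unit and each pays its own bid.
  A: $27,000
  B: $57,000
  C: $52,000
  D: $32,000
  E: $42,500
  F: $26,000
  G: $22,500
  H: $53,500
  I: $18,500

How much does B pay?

Ordering the bids: 57,000 (B), 53,500 (H), 52,000 (C), 42,500 (E), 32,000 (D), …
Winners (3 units): B, H, C.
B wins → own bid $57,000.

B pays $57,000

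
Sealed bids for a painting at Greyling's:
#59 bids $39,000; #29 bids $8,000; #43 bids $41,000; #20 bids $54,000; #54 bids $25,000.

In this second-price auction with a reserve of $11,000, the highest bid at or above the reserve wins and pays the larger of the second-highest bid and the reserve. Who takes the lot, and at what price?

#20 pays $41,000

Sorting bids: 54,000 (#20) > 41,000 (#43) > 39,000 (#59) > 25,000 (#54) > 8,000 (#29)
Highest eligible bid: #20 at $54,000.
max(second-highest $41,000, reserve $11,000) = $41,000; the reserve does not bind.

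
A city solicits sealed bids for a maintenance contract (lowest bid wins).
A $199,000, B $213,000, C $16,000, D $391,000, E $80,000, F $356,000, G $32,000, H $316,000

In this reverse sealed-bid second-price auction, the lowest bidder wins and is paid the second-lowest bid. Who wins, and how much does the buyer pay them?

C is paid $32,000

Reverse sealed-bid second-price auction: the lowest bidder wins and is paid the second-lowest bid.
Bids in order: 16,000 (C) < 32,000 (G) < 80,000 (E) < 199,000 (A) < 213,000 (B) < 316,000 (H) < …
C is lowest; is paid the second-lowest bid, $32,000.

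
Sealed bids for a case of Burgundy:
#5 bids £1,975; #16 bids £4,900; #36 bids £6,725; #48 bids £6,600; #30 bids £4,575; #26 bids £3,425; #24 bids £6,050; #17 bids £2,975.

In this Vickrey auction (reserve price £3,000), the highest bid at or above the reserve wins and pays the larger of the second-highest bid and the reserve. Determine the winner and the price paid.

#36 pays £6,600

Sorting bids: 6,725 (#36) > 6,600 (#48) > 6,050 (#24) > 4,900 (#16) > 4,575 (#30) > 3,425 (#26) > …
#36 has the top bid at or above the reserve (£6,725).
max(second-highest £6,600, reserve £3,000) = £6,600; the reserve does not bind.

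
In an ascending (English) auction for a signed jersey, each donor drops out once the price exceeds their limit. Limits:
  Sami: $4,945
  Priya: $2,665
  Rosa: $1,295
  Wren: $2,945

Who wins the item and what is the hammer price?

Sami wins at $2,945

Limits in order: 4,945 (Sami) > 2,945 (Wren) > 2,665 (Priya) > 1,295 (Rosa)
Wren is the last rival to drop out, at $2,945; Sami remains and wins at that price.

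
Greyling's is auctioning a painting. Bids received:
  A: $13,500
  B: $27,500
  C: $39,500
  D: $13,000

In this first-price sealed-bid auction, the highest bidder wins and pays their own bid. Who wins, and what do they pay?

C pays $39,500

First-price sealed-bid auction: the highest bidder wins and pays their own bid.
Bids ranked: 39,500 (C) > 27,500 (B) > 13,500 (A) > 13,000 (D)
C is highest → pays own bid, $39,500.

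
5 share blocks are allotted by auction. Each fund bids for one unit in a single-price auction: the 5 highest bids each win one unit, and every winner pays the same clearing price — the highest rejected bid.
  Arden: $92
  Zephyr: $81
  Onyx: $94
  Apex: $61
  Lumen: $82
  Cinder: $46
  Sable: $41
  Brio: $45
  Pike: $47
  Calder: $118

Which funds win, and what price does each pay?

Ordering the bids: 118 (Calder), 94 (Onyx), 92 (Arden), 82 (Lumen), 81 (Zephyr), 61 (Apex), 47 (Pike), …
Top 5: Calder, Onyx, Arden, Lumen, Zephyr.
Clearing price = highest rejected bid = $61.

Calder, Onyx, Arden, Lumen, Zephyr; each pays $61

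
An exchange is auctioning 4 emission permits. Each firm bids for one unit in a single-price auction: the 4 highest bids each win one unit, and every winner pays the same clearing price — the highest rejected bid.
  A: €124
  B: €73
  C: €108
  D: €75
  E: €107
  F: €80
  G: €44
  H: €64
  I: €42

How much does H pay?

Bids ranked high→low: 124 (A), 108 (C), 107 (E), 80 (F), 75 (D), 73 (B), …
Top 4: A, C, E, F.
Highest unsuccessful bid: €75 → clearing price.
H does not win → pays €0.

H pays €0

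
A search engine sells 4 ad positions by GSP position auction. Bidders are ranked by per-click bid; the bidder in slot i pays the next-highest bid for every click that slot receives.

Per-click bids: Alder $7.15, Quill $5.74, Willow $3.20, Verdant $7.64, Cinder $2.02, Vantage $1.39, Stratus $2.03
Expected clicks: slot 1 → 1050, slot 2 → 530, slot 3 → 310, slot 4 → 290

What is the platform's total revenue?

Per-click bids in order: $7.64 (Verdant) > $7.15 (Alder) > $5.74 (Quill) > $3.20 (Willow) > $2.03 (Stratus) > …
Slot 1: Verdant pays $7.15 × 1050 = $7507.50
Slot 2: Alder pays $5.74 × 530 = $3042.20
Slot 3: Quill pays $3.20 × 310 = $992.00
Slot 4: Willow pays $2.03 × 290 = $588.70
Total = $12130.40

Total revenue: $12130.40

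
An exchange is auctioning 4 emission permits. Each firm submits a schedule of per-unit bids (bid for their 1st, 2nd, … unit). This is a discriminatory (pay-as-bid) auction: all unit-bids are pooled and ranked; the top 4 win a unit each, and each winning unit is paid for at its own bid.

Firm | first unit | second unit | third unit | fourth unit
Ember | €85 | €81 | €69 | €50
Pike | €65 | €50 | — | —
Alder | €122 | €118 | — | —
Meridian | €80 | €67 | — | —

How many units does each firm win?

Alder 2, Ember 2

Pooled unit-bids ranked (top 4): 122 (Alder-1), 118 (Alder-2), 85 (Ember-1), 81 (Ember-2)
Next rejected bid: €80 (not a price — pay-as-bid).
Allocation: Alder 2, Ember 2.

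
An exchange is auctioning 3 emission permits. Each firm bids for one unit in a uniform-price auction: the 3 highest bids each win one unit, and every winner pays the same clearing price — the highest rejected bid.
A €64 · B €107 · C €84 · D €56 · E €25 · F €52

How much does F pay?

Sorting: 107 (B), 84 (C), 64 (A), 56 (D), 52 (F), …
The 3 highest are B, C, A.
Clearing price = highest rejected bid = €56.
F does not win → pays €0.

F pays €0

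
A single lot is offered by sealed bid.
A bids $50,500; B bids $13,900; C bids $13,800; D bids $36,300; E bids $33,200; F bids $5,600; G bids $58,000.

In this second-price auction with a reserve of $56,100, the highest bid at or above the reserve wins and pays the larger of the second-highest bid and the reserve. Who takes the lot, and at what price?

Second-price auction with a reserve of $56,100: the highest bid at or above the reserve wins and pays the larger of the second-highest bid and the reserve.
Bids in order: 58,000 (G) > 50,500 (A) > 36,300 (D) > 33,200 (E) > 13,900 (B) > 13,800 (C) > …
Highest eligible bid: G at $58,000.
Second-highest bid $50,500 is below the reserve $56,100, so the reserve binds → payment $56,100.

G pays $56,100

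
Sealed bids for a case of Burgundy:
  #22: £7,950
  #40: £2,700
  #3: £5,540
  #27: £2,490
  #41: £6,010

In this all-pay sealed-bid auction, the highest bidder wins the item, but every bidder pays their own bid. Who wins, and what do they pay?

#22 pays £7,950

Bids ranked: 7,950 (#22) > 6,010 (#41) > 5,540 (#3) > 2,700 (#40) > 2,490 (#27)
#22 wins with the top bid; all bids are sunk regardless.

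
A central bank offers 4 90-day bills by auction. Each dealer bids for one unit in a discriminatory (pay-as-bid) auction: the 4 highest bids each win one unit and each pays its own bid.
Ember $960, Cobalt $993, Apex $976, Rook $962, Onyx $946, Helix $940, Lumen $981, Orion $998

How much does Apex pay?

Sorting: 998 (Orion), 993 (Cobalt), 981 (Lumen), 976 (Apex), 962 (Rook), 960 (Ember), …
Top 4: Orion, Cobalt, Lumen, Apex.
Apex wins → own bid $976.

Apex pays $976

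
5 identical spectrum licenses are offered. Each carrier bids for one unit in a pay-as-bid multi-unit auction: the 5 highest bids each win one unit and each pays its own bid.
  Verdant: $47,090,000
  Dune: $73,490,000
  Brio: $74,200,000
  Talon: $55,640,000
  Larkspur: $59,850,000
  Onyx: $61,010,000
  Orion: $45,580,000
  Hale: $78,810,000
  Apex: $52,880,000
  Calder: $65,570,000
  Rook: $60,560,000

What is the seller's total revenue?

Total revenue: $353,080,000

Sorting: 78,810,000 (Hale), 74,200,000 (Brio), 73,490,000 (Dune), 65,570,000 (Calder), 61,010,000 (Onyx), 60,560,000 (Rook), 59,850,000 (Larkspur), …
Top 5: Hale, Brio, Dune, Calder, Onyx.
Total revenue = 78,810,000 + 74,200,000 + 73,490,000 + 65,570,000 + 61,010,000 = $353,080,000.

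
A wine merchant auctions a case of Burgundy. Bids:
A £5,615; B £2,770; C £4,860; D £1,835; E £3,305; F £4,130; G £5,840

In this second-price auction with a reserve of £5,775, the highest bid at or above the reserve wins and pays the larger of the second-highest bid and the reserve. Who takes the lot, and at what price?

Rule: the highest bid at or above the reserve wins and pays the larger of the second-highest bid and the reserve.
Bids in order: 5,840 (G) > 5,615 (A) > 4,860 (C) > 4,130 (F) > 3,305 (E) > 2,770 (B) > …
Highest eligible bid: G at £5,840.
max(second-highest £5,615, reserve £5,775) = £5,775.

G pays £5,775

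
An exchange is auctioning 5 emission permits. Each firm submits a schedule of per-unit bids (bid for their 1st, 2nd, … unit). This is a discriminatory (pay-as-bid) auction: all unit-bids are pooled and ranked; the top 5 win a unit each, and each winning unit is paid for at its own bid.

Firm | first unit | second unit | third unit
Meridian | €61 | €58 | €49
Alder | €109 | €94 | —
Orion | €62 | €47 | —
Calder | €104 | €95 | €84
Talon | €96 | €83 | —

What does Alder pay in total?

Pooled unit-bids ranked (top 5): 109 (Alder-1), 104 (Calder-1), 96 (Talon-1), 95 (Calder-2), 94 (Alder-2)
Next rejected bid: €84 (not a price — pay-as-bid).
Alder's winning unit-bids: 109 + 94 = €203.

Alder pays €203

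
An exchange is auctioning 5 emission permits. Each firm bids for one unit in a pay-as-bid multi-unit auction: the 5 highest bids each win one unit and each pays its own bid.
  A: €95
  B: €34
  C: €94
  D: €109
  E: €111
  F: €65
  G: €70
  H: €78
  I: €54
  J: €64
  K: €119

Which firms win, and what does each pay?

Ordering the bids: 119 (K), 111 (E), 109 (D), 95 (A), 94 (C), 78 (H), 70 (G), …
Top 5: K, E, D, A, C.
Each winner pays its own bid: K €119, E €111, D €109, A €95, C €94.

K €119, E €111, D €109, A €95, C €94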